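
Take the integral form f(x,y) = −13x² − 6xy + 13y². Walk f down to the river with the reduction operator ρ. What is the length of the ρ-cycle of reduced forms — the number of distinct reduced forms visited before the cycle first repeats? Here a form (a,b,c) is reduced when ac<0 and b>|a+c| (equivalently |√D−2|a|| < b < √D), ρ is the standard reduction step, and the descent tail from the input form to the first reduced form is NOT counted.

D = 712, ⌊√D⌋ = 26
descent: ρ → (13,6,-13)  [lands on river]
river: ρ → (-13,20,6)
river: ρ → (6,16,-19)
river: ρ → (-19,22,3)
river: ρ → (3,26,-3)
river: ρ → (-3,22,19)
river: ρ → (19,16,-6)
river: ρ → (-6,20,13)
ρ-cycle length = 8 (tail of 1 descent step not counted)

8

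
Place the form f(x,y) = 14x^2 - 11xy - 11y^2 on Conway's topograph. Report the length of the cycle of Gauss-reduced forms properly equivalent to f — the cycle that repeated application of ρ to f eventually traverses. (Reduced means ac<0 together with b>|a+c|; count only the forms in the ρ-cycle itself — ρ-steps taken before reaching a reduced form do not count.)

D = 737, ⌊√D⌋ = 27
descent: ρ → (-11,11,14)  [lands on river]
river: ρ → (14,17,-8)
river: ρ → (-8,15,16)
river: ρ → (16,17,-7)
river: ρ → (-7,25,4)
river: ρ → (4,23,-13)
river: ρ → (-13,3,14)
river: ρ → (14,25,-2)
river: ρ → (-2,27,1)
river: ρ → (1,27,-2)
river: ρ → (-2,25,14)
river: ρ → (14,3,-13)
river: ρ → (-13,23,4)
river: ρ → (4,25,-7)
river: ρ → (-7,17,16)
river: ρ → (16,15,-8)
river: ρ → (-8,17,14)
river: ρ → (14,11,-11)
ρ-cycle length = 18 (tail of 1 descent step not counted)

18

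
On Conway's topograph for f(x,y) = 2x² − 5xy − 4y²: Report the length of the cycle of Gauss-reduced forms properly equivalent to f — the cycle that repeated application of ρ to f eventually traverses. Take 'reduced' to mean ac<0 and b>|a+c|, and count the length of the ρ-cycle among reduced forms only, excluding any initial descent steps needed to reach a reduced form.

D = 57, ⌊√D⌋ = 7
descent: ρ → (-4,5,2)  [lands on river]
river: ρ → (2,7,-1)
river: ρ → (-1,7,2)
river: ρ → (2,5,-4)
river: ρ → (-4,3,3)
river: ρ → (3,3,-4)
ρ-cycle length = 6 (tail of 1 descent step not counted)

6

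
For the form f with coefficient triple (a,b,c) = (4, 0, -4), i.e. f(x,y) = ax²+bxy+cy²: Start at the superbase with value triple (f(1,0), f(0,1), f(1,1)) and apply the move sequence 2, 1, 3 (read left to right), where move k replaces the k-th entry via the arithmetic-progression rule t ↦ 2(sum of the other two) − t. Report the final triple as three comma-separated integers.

start (4,-4,0) = (f(1,0),f(0,1),f(1,1))
replace slot 2: 2·(4+0) − (-4) = 12 → (4,12,0)
replace slot 1: 2·(12+0) − 4 = 20 → (20,12,0)
replace slot 3: 2·(20+12) − 0 = 64 → (20,12,64)

20,12,64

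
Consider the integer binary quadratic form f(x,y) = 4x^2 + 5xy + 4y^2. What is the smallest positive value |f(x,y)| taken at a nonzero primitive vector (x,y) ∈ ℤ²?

translate: b→-3 (≡5 mod 8), so (4,5,4)→(4,-3,3)
flip: (4,-3,3)→(3,3,4)
reduced (well bottom): (3,3,4) with a≤c, −a<b≤a
well minimum = a = 3

3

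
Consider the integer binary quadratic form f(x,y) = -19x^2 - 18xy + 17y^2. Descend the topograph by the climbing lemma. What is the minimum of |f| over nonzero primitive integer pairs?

descent: ρ → (17,18,-19)  [lands on river]
river: ρ → (-19,20,16)
river: ρ → (16,12,-23)
river: ρ → (-23,34,5)
river: ρ → (5,36,-16)
river: ρ → (-16,28,13)
river: ρ → (13,24,-20)
river: ρ → (-20,16,17)
closes: descent 1, river 8
min |a| on river = 5

5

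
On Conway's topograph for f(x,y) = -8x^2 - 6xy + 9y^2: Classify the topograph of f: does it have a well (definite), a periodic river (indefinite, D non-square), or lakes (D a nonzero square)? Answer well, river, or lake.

D = b²−4ac = (-6)² − 4·(-8)·9 = 324
D = 18² is a perfect square ⇒ form factors over ℤ ⇒ lakes

lake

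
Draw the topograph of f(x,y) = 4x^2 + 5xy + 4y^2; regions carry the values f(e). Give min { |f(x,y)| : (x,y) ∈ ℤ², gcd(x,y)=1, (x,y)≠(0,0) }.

translate: b→-3 (≡5 mod 8), so (4,5,4)→(4,-3,3)
flip: (4,-3,3)→(3,3,4)
reduced (well bottom): (3,3,4) with a≤c, −a<b≤a
well minimum = a = 3

3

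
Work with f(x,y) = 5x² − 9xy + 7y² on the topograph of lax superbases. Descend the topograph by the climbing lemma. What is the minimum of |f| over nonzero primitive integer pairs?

translate: b→1 (≡-9 mod 10), so (5,-9,7)→(5,1,3)
flip: (5,1,3)→(3,-1,5)
reduced (well bottom): (3,-1,5) with a≤c, −a<b≤a
well minimum = a = 3

3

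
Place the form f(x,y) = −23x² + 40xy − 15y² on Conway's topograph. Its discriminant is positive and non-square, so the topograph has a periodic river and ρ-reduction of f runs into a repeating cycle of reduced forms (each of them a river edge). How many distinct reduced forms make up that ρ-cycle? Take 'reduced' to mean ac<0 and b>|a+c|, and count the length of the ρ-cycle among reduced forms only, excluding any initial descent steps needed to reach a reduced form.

D = 220, ⌊√D⌋ = 14
descent: ρ → (-15,-10,2)
descent: ρ → (2,14,-3)  [lands on river]
river: ρ → (-3,10,10)
river: ρ → (10,10,-3)
river: ρ → (-3,14,2)
ρ-cycle length = 4 (tail of 2 descent steps not counted)

4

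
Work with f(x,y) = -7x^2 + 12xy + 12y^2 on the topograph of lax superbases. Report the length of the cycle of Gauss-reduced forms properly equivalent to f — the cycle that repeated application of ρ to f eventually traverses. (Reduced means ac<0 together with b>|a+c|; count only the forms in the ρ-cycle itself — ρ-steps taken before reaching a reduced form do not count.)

D = 480, ⌊√D⌋ = 21
river: ρ → (12,12,-7)
river: ρ → (-7,16,8)
river: ρ → (8,16,-7)
river: ρ → (-7,12,12)
ρ-cycle length = 4 (tail of 0 descent steps not counted)

4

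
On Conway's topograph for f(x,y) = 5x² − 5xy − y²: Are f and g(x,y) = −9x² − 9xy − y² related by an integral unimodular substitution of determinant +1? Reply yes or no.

D₁ = 45, D₂ = 45
river cycle of f (length 2): (-1, 5, 5), (5, 5, -1)
river cycle of g (length 2): (-1, 5, 5), (5, 5, -1)
cycles coincide ⇒ equivalent

yes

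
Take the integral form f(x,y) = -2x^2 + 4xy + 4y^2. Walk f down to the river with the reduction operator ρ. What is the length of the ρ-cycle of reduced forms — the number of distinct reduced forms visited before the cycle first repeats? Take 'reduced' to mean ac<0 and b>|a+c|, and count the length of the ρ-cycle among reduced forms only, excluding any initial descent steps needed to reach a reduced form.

D = 48, ⌊√D⌋ = 6
river: ρ → (4,4,-2)
river: ρ → (-2,4,4)
ρ-cycle length = 2 (tail of 0 descent steps not counted)

2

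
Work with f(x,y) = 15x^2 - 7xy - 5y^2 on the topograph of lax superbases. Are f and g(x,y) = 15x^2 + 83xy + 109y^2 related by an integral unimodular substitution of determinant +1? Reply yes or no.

D₁ = 349, D₂ = 349
river cycle of f (length 18): (-5, 17, 3), (3, 13, -15), (-15, 17, 1), (1, 17, -15), (-15, 13, 3), (3, 17, -5), (-5, 13, 9), (9, 5, -9), (-9, 13, 5), (5, 17, -3), … (8 more)
river cycle of g (length 18): (-5, 17, 3), (3, 13, -15), (-15, 17, 1), (1, 17, -15), (-15, 13, 3), (3, 17, -5), (-5, 13, 9), (9, 5, -9), (-9, 13, 5), (5, 17, -3), … (8 more)
cycles coincide ⇒ equivalent

yes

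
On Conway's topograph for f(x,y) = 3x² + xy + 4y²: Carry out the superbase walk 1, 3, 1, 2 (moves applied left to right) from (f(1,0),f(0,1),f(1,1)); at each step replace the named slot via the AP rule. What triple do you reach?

start (3,4,8) = (f(1,0),f(0,1),f(1,1))
replace slot 1: 2·(4+8) − 3 = 21 → (21,4,8)
replace slot 3: 2·(21+4) − 8 = 42 → (21,4,42)
replace slot 1: 2·(4+42) − 21 = 71 → (71,4,42)
replace slot 2: 2·(71+42) − 4 = 222 → (71,222,42)

71,222,42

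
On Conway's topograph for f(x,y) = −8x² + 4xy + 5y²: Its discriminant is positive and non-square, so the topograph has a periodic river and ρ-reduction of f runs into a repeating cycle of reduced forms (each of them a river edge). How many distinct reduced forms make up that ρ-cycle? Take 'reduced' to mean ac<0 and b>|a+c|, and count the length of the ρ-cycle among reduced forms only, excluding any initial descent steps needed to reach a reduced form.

D = 176, ⌊√D⌋ = 13
river: ρ → (5,6,-7)
river: ρ → (-7,8,4)
river: ρ → (4,8,-7)
river: ρ → (-7,6,5)
river: ρ → (5,4,-8)
river: ρ → (-8,12,1)
river: ρ → (1,12,-8)
river: ρ → (-8,4,5)
ρ-cycle length = 8 (tail of 0 descent steps not counted)

8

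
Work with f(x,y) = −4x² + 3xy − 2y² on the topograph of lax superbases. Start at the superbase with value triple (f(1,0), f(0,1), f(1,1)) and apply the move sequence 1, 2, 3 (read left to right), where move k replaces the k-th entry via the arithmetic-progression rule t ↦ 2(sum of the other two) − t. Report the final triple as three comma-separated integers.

start (-4,-2,-3) = (f(1,0),f(0,1),f(1,1))
replace slot 1: 2·((-2)+(-3)) − (-4) = -6 → (-6,-2,-3)
replace slot 2: 2·((-6)+(-3)) − (-2) = -16 → (-6,-16,-3)
replace slot 3: 2·((-6)+(-16)) − (-3) = -41 → (-6,-16,-41)

-6,-16,-41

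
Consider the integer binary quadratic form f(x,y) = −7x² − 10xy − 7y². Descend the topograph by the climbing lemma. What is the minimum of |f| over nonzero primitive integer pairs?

translate: b→-4 (≡10 mod 14), so (7,10,7)→(7,-4,4)
flip: (7,-4,4)→(4,4,7)
reduced (well bottom): (4,4,7) with a≤c, −a<b≤a
well minimum |f| = |-4| = 4 (negative-definite)

4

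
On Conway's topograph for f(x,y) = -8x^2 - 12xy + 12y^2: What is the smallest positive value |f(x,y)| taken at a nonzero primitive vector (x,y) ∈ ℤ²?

descent: ρ → (12,12,-8)  [lands on river]
river: ρ → (-8,20,4)
river: ρ → (4,20,-8)
river: ρ → (-8,12,12)
closes: descent 1, river 4
min |a| on river = 4

4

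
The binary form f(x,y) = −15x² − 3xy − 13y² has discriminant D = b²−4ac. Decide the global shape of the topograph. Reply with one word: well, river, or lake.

D = b²−4ac = (-3)² − 4·(-15)·(-13) = -771
D < 0 ⇒ definite ⇒ every region one sign ⇒ single well

well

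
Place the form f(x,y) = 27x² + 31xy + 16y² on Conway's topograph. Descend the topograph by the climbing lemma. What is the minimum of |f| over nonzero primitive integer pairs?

translate: b→-23 (≡31 mod 54), so (27,31,16)→(27,-23,12)
flip: (27,-23,12)→(12,23,27)
translate: b→-1 (≡23 mod 24), so (12,23,27)→(12,-1,16)
reduced (well bottom): (12,-1,16) with a≤c, −a<b≤a
well minimum = a = 12

12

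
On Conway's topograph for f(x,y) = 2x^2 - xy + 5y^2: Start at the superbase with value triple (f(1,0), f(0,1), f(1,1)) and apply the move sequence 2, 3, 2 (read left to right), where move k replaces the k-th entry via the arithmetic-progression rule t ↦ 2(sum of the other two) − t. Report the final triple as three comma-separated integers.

start (2,5,6) = (f(1,0),f(0,1),f(1,1))
replace slot 2: 2·(2+6) − 5 = 11 → (2,11,6)
replace slot 3: 2·(2+11) − 6 = 20 → (2,11,20)
replace slot 2: 2·(2+20) − 11 = 33 → (2,33,20)

2,33,20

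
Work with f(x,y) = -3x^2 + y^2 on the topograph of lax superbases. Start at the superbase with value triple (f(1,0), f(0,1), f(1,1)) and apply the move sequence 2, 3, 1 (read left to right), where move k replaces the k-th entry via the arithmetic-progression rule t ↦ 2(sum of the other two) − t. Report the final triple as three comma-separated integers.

start (-3,1,-2) = (f(1,0),f(0,1),f(1,1))
replace slot 2: 2·((-3)+(-2)) − 1 = -11 → (-3,-11,-2)
replace slot 3: 2·((-3)+(-11)) − (-2) = -26 → (-3,-11,-26)
replace slot 1: 2·((-11)+(-26)) − (-3) = -71 → (-71,-11,-26)

-71,-11,-26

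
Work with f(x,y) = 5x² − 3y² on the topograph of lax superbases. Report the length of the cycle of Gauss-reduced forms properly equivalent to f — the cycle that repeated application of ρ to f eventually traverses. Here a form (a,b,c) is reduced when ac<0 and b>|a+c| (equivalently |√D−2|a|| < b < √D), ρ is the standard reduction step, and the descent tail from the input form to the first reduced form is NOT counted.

D = 60, ⌊√D⌋ = 7
descent: ρ → (-3,6,2)  [lands on river]
river: ρ → (2,6,-3)
ρ-cycle length = 2 (tail of 1 descent step not counted)

2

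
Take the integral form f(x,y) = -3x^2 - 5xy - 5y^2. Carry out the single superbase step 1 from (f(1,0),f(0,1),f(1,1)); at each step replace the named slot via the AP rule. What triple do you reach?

start (-3,-5,-13) = (f(1,0),f(0,1),f(1,1))
replace slot 1: 2·((-5)+(-13)) − (-3) = -33 → (-33,-5,-13)

-33,-5,-13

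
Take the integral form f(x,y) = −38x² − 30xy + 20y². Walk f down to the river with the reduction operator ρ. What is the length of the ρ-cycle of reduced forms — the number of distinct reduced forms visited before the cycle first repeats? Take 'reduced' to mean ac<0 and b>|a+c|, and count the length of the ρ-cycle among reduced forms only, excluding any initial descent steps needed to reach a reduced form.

D = 3940, ⌊√D⌋ = 62
descent: ρ → (20,30,-38)  [lands on river]
river: ρ → (-38,46,12)
river: ρ → (12,50,-30)
river: ρ → (-30,10,32)
river: ρ → (32,54,-8)
river: ρ → (-8,58,18)
river: ρ → (18,50,-20)
river: ρ → (-20,30,38)
river: ρ → (38,46,-12)
river: ρ → (-12,50,30)
river: ρ → (30,10,-32)
river: ρ → (-32,54,8)
river: ρ → (8,58,-18)
river: ρ → (-18,50,20)
ρ-cycle length = 14 (tail of 1 descent step not counted)

14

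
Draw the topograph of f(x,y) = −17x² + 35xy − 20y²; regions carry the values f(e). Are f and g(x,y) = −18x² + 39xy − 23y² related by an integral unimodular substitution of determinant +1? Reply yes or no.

D₁ = -135, D₂ = -135
f is negative-definite; reduce −f:
−f: translate: b→-1 (≡-35 mod 34), so (17,-35,20)→(17,-1,2)
−f: flip: (17,-1,2)→(2,1,17)
−f: reduced (well bottom): (2,1,17) with a≤c, −a<b≤a
flip sign back: reduced form of f is (-2,-1,-17)
g is negative-definite; reduce −g:
−g: translate: b→-3 (≡-39 mod 36), so (18,-39,23)→(18,-3,2)
−g: flip: (18,-3,2)→(2,3,18)
−g: translate: b→-1 (≡3 mod 4), so (2,3,18)→(2,-1,17)
−g: reduced (well bottom): (2,-1,17) with a≤c, −a<b≤a
flip sign back: reduced form of g is (-2,1,-17)
reduced forms (-2, -1, -17) vs (-2, 1, -17) ⇒ inequivalent

no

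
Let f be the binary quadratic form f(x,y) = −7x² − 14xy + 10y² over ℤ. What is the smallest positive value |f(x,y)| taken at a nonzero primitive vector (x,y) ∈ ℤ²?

descent: ρ → (10,14,-7)  [lands on river]
river: ρ → (-7,14,10)
river: ρ → (10,6,-11)
river: ρ → (-11,16,5)
river: ρ → (5,14,-14)
river: ρ → (-14,14,5)
river: ρ → (5,16,-11)
river: ρ → (-11,6,10)
closes: descent 1, river 8
min |a| on river = 5

5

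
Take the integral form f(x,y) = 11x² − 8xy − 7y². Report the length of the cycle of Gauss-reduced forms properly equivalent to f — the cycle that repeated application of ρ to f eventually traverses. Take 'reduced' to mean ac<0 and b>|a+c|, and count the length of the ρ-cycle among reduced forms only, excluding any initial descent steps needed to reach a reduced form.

D = 372, ⌊√D⌋ = 19
descent: ρ → (-7,8,11)  [lands on river]
river: ρ → (11,14,-4)
river: ρ → (-4,18,3)
river: ρ → (3,18,-4)
river: ρ → (-4,14,11)
river: ρ → (11,8,-7)
river: ρ → (-7,6,12)
river: ρ → (12,18,-1)
river: ρ → (-1,18,12)
river: ρ → (12,6,-7)
ρ-cycle length = 10 (tail of 1 descent step not counted)

10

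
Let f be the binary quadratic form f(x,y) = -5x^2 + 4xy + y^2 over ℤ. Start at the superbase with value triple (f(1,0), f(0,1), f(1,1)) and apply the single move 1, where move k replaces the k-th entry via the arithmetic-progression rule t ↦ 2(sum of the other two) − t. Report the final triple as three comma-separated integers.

start (-5,1,0) = (f(1,0),f(0,1),f(1,1))
replace slot 1: 2·(1+0) − (-5) = 7 → (7,1,0)

7,1,0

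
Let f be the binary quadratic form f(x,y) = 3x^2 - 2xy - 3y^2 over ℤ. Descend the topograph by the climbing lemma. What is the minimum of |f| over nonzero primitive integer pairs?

descent: ρ → (-3,2,3)  [lands on river]
river: ρ → (3,4,-2)
river: ρ → (-2,4,3)
river: ρ → (3,2,-3)
river: ρ → (-3,4,2)
river: ρ → (2,4,-3)
closes: descent 1, river 6
min |a| on river = 2

2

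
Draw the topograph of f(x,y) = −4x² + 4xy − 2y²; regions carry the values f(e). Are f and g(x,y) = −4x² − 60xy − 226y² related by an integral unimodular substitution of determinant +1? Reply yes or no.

D₁ = -16, D₂ = -16
f is negative-definite; reduce −f:
−f: translate: b→4 (≡-4 mod 8), so (4,-4,2)→(4,4,2)
−f: flip: (4,4,2)→(2,-4,4)
−f: translate: b→0 (≡-4 mod 4), so (2,-4,4)→(2,0,2)
−f: reduced (well bottom): (2,0,2) with a≤c, −a<b≤a
flip sign back: reduced form of f is (-2,0,-2)
g is negative-definite; reduce −g:
−g: translate: b→4 (≡60 mod 8), so (4,60,226)→(4,4,2)
−g: flip: (4,4,2)→(2,-4,4)
−g: translate: b→0 (≡-4 mod 4), so (2,-4,4)→(2,0,2)
−g: reduced (well bottom): (2,0,2) with a≤c, −a<b≤a
flip sign back: reduced form of g is (-2,0,-2)
reduced forms (-2, 0, -2) vs (-2, 0, -2) ⇒ equivalent

yes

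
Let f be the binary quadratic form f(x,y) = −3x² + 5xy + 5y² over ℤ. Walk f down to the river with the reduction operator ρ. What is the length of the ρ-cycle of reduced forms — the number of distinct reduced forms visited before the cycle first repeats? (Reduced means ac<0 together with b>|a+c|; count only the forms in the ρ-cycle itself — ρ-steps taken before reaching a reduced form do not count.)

D = 85, ⌊√D⌋ = 9
river: ρ → (5,5,-3)
river: ρ → (-3,7,3)
river: ρ → (3,5,-5)
river: ρ → (-5,5,3)
river: ρ → (3,7,-3)
river: ρ → (-3,5,5)
ρ-cycle length = 6 (tail of 0 descent steps not counted)

6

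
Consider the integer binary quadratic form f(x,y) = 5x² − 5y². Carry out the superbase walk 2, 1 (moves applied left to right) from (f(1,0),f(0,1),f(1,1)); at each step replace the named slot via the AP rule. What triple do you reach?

start (5,-5,0) = (f(1,0),f(0,1),f(1,1))
replace slot 2: 2·(5+0) − (-5) = 15 → (5,15,0)
replace slot 1: 2·(15+0) − 5 = 25 → (25,15,0)

25,15,0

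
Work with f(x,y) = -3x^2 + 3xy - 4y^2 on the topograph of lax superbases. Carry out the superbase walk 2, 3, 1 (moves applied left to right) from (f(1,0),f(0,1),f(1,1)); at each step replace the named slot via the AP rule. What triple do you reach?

start (-3,-4,-4) = (f(1,0),f(0,1),f(1,1))
replace slot 2: 2·((-3)+(-4)) − (-4) = -10 → (-3,-10,-4)
replace slot 3: 2·((-3)+(-10)) − (-4) = -22 → (-3,-10,-22)
replace slot 1: 2·((-10)+(-22)) − (-3) = -61 → (-61,-10,-22)

-61,-10,-22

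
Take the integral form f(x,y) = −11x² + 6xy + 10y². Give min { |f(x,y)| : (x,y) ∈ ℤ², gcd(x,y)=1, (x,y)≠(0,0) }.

river: ρ → (10,14,-7)
river: ρ → (-7,14,10)
river: ρ → (10,6,-11)
river: ρ → (-11,16,5)
river: ρ → (5,14,-14)
river: ρ → (-14,14,5)
river: ρ → (5,16,-11)
river: ρ → (-11,6,10)
closes: descent 0, river 8
min |a| on river = 5

5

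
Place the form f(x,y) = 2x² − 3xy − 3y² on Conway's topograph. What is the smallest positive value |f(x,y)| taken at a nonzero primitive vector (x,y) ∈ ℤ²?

descent: ρ → (-3,3,2)  [lands on river]
river: ρ → (2,5,-1)
river: ρ → (-1,5,2)
river: ρ → (2,3,-3)
closes: descent 1, river 4
min |a| on river = 1

1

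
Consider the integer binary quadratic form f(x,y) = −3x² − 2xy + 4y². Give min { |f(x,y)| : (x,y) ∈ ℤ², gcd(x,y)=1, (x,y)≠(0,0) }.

descent: ρ → (4,2,-3)  [lands on river]
river: ρ → (-3,4,3)
river: ρ → (3,2,-4)
river: ρ → (-4,6,1)
river: ρ → (1,6,-4)
river: ρ → (-4,2,3)
river: ρ → (3,4,-3)
river: ρ → (-3,2,4)
river: ρ → (4,6,-1)
river: ρ → (-1,6,4)
closes: descent 1, river 10
min |a| on river = 1

1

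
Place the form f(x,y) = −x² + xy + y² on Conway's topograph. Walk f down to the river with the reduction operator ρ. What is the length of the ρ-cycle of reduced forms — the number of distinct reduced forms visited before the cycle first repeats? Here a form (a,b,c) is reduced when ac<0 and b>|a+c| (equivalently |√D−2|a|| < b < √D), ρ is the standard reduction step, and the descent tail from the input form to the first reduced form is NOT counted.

D = 5, ⌊√D⌋ = 2
river: ρ → (1,1,-1)
river: ρ → (-1,1,1)
ρ-cycle length = 2 (tail of 0 descent steps not counted)

2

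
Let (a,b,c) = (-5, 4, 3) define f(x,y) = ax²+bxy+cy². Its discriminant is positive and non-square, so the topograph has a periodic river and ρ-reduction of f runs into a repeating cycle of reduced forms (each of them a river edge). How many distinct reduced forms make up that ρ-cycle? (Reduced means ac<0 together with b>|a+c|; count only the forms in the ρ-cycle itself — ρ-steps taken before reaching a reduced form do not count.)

D = 76, ⌊√D⌋ = 8
river: ρ → (3,8,-1)
river: ρ → (-1,8,3)
river: ρ → (3,4,-5)
river: ρ → (-5,6,2)
river: ρ → (2,6,-5)
river: ρ → (-5,4,3)
ρ-cycle length = 6 (tail of 0 descent steps not counted)

6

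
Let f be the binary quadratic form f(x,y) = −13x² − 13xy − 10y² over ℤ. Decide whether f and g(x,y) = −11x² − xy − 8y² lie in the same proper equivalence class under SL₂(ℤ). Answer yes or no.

D₁ = -351, D₂ = -351
f is negative-definite; reduce −f:
−f: flip: (13,13,10)→(10,-13,13)
−f: translate: b→7 (≡-13 mod 20), so (10,-13,13)→(10,7,10)
−f: reduced (well bottom): (10,7,10) with a≤c, −a<b≤a
flip sign back: reduced form of f is (-10,-7,-10)
g is negative-definite; reduce −g:
−g: flip: (11,1,8)→(8,-1,11)
−g: reduced (well bottom): (8,-1,11) with a≤c, −a<b≤a
flip sign back: reduced form of g is (-8,1,-11)
reduced forms (-10, -7, -10) vs (-8, 1, -11) ⇒ inequivalent

no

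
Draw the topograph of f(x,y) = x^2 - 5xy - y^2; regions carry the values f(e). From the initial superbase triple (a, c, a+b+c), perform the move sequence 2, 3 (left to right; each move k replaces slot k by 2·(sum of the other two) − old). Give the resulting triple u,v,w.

start (1,-1,-5) = (f(1,0),f(0,1),f(1,1))
replace slot 2: 2·(1+(-5)) − (-1) = -7 → (1,-7,-5)
replace slot 3: 2·(1+(-7)) − (-5) = -7 → (1,-7,-7)

1,-7,-7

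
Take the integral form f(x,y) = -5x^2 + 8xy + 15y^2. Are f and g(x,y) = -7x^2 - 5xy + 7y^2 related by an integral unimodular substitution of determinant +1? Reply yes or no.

D₁ = 364, D₂ = 221
discriminants differ ⇒ not SL₂(ℤ)-equivalent

no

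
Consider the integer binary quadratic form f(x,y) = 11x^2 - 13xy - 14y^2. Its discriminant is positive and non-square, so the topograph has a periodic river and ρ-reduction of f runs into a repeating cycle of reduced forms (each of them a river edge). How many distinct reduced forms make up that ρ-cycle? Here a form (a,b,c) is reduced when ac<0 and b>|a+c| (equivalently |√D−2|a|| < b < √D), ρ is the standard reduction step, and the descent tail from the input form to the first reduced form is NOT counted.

D = 785, ⌊√D⌋ = 28
descent: ρ → (-14,13,11)  [lands on river]
river: ρ → (11,9,-16)
river: ρ → (-16,23,4)
river: ρ → (4,25,-10)
river: ρ → (-10,15,14)
river: ρ → (14,13,-11)
river: ρ → (-11,9,16)
river: ρ → (16,23,-4)
river: ρ → (-4,25,10)
river: ρ → (10,15,-14)
ρ-cycle length = 10 (tail of 1 descent step not counted)

10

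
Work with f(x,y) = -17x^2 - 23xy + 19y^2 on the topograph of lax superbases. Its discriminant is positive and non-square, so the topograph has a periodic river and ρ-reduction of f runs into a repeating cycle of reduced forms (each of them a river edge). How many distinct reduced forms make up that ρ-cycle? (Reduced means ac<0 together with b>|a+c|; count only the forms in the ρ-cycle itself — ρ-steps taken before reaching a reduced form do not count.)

D = 1821, ⌊√D⌋ = 42
descent: ρ → (19,23,-17)  [lands on river]
river: ρ → (-17,11,25)
river: ρ → (25,39,-3)
river: ρ → (-3,39,25)
river: ρ → (25,11,-17)
river: ρ → (-17,23,19)
river: ρ → (19,15,-21)
river: ρ → (-21,27,13)
river: ρ → (13,25,-23)
river: ρ → (-23,21,15)
river: ρ → (15,39,-5)
river: ρ → (-5,41,7)
river: ρ → (7,29,-35)
river: ρ → (-35,41,1)
river: ρ → (1,41,-35)
river: ρ → (-35,29,7)
river: ρ → (7,41,-5)
river: ρ → (-5,39,15)
river: ρ → (15,21,-23)
river: ρ → (-23,25,13)
river: ρ → (13,27,-21)
river: ρ → (-21,15,19)
ρ-cycle length = 22 (tail of 1 descent step not counted)

22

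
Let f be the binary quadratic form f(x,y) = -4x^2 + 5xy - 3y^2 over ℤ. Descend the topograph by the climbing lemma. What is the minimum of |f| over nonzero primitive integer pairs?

translate: b→3 (≡-5 mod 8), so (4,-5,3)→(4,3,2)
flip: (4,3,2)→(2,-3,4)
translate: b→1 (≡-3 mod 4), so (2,-3,4)→(2,1,3)
reduced (well bottom): (2,1,3) with a≤c, −a<b≤a
well minimum |f| = |-2| = 2 (negative-definite)

2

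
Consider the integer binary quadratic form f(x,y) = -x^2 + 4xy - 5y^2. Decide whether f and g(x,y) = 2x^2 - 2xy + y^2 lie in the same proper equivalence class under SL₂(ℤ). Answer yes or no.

D₁ = -4, D₂ = -4
f is negative-definite; reduce −f:
−f: translate: b→0 (≡-4 mod 2), so (1,-4,5)→(1,0,1)
−f: reduced (well bottom): (1,0,1) with a≤c, −a<b≤a
flip sign back: reduced form of f is (-1,0,-1)
g: translate: b→2 (≡-2 mod 4), so (2,-2,1)→(2,2,1)
g: flip: (2,2,1)→(1,-2,2)
g: translate: b→0 (≡-2 mod 2), so (1,-2,2)→(1,0,1)
g: reduced (well bottom): (1,0,1) with a≤c, −a<b≤a
reduced forms (-1, 0, -1) vs (1, 0, 1) ⇒ inequivalent

no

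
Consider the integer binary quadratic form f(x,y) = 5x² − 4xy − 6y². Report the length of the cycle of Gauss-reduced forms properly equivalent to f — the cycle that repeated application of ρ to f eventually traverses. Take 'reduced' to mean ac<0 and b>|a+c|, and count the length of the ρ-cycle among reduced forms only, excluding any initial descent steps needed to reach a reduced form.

D = 136, ⌊√D⌋ = 11
descent: ρ → (-6,4,5)  [lands on river]
river: ρ → (5,6,-5)
river: ρ → (-5,4,6)
river: ρ → (6,8,-3)
river: ρ → (-3,10,3)
river: ρ → (3,8,-6)
ρ-cycle length = 6 (tail of 1 descent step not counted)

6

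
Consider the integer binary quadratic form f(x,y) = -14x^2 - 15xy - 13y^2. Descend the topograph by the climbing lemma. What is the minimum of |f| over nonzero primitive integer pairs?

translate: b→-13 (≡15 mod 28), so (14,15,13)→(14,-13,12)
flip: (14,-13,12)→(12,13,14)
translate: b→-11 (≡13 mod 24), so (12,13,14)→(12,-11,13)
reduced (well bottom): (12,-11,13) with a≤c, −a<b≤a
well minimum |f| = |-12| = 12 (negative-definite)

12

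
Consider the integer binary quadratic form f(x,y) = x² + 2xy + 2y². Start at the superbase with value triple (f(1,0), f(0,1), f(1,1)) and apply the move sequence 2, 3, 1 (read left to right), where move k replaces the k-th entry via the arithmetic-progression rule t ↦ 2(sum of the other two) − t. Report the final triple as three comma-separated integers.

start (1,2,5) = (f(1,0),f(0,1),f(1,1))
replace slot 2: 2·(1+5) − 2 = 10 → (1,10,5)
replace slot 3: 2·(1+10) − 5 = 17 → (1,10,17)
replace slot 1: 2·(10+17) − 1 = 53 → (53,10,17)

53,10,17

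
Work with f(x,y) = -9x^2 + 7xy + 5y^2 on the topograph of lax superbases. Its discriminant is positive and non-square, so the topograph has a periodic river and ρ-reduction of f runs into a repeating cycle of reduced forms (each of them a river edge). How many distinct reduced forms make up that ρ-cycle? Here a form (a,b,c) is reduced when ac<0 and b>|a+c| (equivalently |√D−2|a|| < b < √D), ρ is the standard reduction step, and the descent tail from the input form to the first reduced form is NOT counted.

D = 229, ⌊√D⌋ = 15
river: ρ → (5,13,-3)
river: ρ → (-3,11,9)
river: ρ → (9,7,-5)
river: ρ → (-5,13,3)
river: ρ → (3,11,-9)
river: ρ → (-9,7,5)
ρ-cycle length = 6 (tail of 0 descent steps not counted)

6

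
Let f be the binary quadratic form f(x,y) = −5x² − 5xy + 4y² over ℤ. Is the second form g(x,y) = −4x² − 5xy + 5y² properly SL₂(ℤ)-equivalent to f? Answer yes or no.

D₁ = 105, D₂ = 105
river cycle of f (length 6): (4, 5, -5), (-5, 5, 4), (4, 3, -6), (-6, 9, 1), (1, 9, -6), (-6, 3, 4)
river cycle of g (length 6): (5, 5, -4), (-4, 3, 6), (6, 9, -1), (-1, 9, 6), (6, 3, -4), (-4, 5, 5)
cycles differ ⇒ inequivalent

no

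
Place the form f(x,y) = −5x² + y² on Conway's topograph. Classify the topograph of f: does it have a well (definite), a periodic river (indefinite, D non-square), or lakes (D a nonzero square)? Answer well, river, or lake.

D = b²−4ac = 0² − 4·(-5)·1 = 20
D > 0 non-square ⇒ indefinite ⇒ periodic river

river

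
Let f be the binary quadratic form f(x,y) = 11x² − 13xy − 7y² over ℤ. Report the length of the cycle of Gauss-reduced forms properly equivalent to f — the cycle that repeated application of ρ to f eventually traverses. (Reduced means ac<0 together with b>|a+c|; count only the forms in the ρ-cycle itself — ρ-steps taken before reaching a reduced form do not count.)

D = 477, ⌊√D⌋ = 21
descent: ρ → (-7,13,11)  [lands on river]
river: ρ → (11,9,-9)
river: ρ → (-9,9,11)
river: ρ → (11,13,-7)
river: ρ → (-7,15,9)
river: ρ → (9,21,-1)
river: ρ → (-1,21,9)
river: ρ → (9,15,-7)
ρ-cycle length = 8 (tail of 1 descent step not counted)

8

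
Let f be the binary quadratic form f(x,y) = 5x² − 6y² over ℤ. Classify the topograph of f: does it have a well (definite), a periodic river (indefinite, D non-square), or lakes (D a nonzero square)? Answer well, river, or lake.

D = b²−4ac = 0² − 4·5·(-6) = 120
D > 0 non-square ⇒ indefinite ⇒ periodic river

river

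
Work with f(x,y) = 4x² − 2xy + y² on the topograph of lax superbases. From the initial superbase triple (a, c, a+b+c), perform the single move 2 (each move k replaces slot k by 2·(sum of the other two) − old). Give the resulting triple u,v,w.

start (4,1,3) = (f(1,0),f(0,1),f(1,1))
replace slot 2: 2·(4+3) − 1 = 13 → (4,13,3)

4,13,3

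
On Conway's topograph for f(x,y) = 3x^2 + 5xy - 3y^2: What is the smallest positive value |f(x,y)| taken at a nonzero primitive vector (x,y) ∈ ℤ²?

river: ρ → (-3,7,1)
river: ρ → (1,7,-3)
river: ρ → (-3,5,3)
river: ρ → (3,7,-1)
river: ρ → (-1,7,3)
river: ρ → (3,5,-3)
closes: descent 0, river 6
min |a| on river = 1

1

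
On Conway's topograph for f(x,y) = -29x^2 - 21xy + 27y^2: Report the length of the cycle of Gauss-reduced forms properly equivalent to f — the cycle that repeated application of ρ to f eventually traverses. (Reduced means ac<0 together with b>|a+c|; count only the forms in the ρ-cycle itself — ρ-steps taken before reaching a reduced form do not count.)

D = 3573, ⌊√D⌋ = 59
descent: ρ → (27,21,-29)  [lands on river]
river: ρ → (-29,37,19)
river: ρ → (19,39,-27)
river: ρ → (-27,15,31)
river: ρ → (31,47,-11)
river: ρ → (-11,41,43)
river: ρ → (43,45,-9)
river: ρ → (-9,45,43)
river: ρ → (43,41,-11)
river: ρ → (-11,47,31)
river: ρ → (31,15,-27)
river: ρ → (-27,39,19)
river: ρ → (19,37,-29)
river: ρ → (-29,21,27)
river: ρ → (27,33,-23)
river: ρ → (-23,59,1)
river: ρ → (1,59,-23)
river: ρ → (-23,33,27)
ρ-cycle length = 18 (tail of 1 descent step not counted)

18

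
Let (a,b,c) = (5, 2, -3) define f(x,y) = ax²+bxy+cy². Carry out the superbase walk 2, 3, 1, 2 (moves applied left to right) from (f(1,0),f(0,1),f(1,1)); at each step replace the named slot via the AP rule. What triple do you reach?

start (5,-3,4) = (f(1,0),f(0,1),f(1,1))
replace slot 2: 2·(5+4) − (-3) = 21 → (5,21,4)
replace slot 3: 2·(5+21) − 4 = 48 → (5,21,48)
replace slot 1: 2·(21+48) − 5 = 133 → (133,21,48)
replace slot 2: 2·(133+48) − 21 = 341 → (133,341,48)

133,341,48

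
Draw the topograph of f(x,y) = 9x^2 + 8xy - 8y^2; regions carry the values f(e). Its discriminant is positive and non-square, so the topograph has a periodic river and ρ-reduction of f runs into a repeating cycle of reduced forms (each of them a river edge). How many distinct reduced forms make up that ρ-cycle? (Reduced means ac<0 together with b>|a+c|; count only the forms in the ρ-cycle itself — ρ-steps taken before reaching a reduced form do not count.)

D = 352, ⌊√D⌋ = 18
river: ρ → (-8,8,9)
river: ρ → (9,10,-7)
river: ρ → (-7,18,1)
river: ρ → (1,18,-7)
river: ρ → (-7,10,9)
river: ρ → (9,8,-8)
ρ-cycle length = 6 (tail of 0 descent steps not counted)

6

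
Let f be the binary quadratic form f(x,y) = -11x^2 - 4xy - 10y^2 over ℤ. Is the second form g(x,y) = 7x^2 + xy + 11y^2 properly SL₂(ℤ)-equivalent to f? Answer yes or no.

D₁ = -424, D₂ = -307
discriminants differ ⇒ not SL₂(ℤ)-equivalent

no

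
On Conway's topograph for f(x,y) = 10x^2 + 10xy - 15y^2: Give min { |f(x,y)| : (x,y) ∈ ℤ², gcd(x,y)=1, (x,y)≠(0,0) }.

river: ρ → (-15,20,5)
river: ρ → (5,20,-15)
river: ρ → (-15,10,10)
river: ρ → (10,10,-15)
closes: descent 0, river 4
min |a| on river = 5

5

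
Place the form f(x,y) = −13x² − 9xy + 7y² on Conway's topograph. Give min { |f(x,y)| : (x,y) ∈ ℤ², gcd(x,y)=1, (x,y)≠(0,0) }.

descent: ρ → (7,9,-13)  [lands on river]
river: ρ → (-13,17,3)
river: ρ → (3,19,-7)
river: ρ → (-7,9,13)
river: ρ → (13,17,-3)
river: ρ → (-3,19,7)
closes: descent 1, river 6
min |a| on river = 3

3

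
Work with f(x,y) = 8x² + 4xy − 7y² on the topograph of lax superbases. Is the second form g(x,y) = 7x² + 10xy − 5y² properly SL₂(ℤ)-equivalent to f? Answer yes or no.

D₁ = 240, D₂ = 240
river cycle of f (length 6): (-7, 10, 5), (5, 10, -7), (-7, 4, 8), (8, 12, -3), (-3, 12, 8), (8, 4, -7)
river cycle of g (length 6): (-5, 10, 7), (7, 4, -8), (-8, 12, 3), (3, 12, -8), (-8, 4, 7), (7, 10, -5)
cycles differ ⇒ inequivalent

no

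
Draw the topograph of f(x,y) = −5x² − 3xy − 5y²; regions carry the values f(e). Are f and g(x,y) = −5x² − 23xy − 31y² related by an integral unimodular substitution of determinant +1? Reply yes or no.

D₁ = -91, D₂ = -91
f is negative-definite; reduce −f:
−f: reduced (well bottom): (5,3,5) with a≤c, −a<b≤a
flip sign back: reduced form of f is (-5,-3,-5)
g is negative-definite; reduce −g:
−g: translate: b→3 (≡23 mod 10), so (5,23,31)→(5,3,5)
−g: reduced (well bottom): (5,3,5) with a≤c, −a<b≤a
flip sign back: reduced form of g is (-5,-3,-5)
reduced forms (-5, -3, -5) vs (-5, -3, -5) ⇒ equivalent

yes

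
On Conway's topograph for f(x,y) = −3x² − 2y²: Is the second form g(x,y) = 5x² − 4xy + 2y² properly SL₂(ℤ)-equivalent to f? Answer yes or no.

D₁ = -24, D₂ = -24
f is negative-definite; reduce −f:
−f: flip: (3,0,2)→(2,0,3)
−f: reduced (well bottom): (2,0,3) with a≤c, −a<b≤a
flip sign back: reduced form of f is (-2,0,-3)
g: flip: (5,-4,2)→(2,4,5)
g: translate: b→0 (≡4 mod 4), so (2,4,5)→(2,0,3)
g: reduced (well bottom): (2,0,3) with a≤c, −a<b≤a
reduced forms (-2, 0, -3) vs (2, 0, 3) ⇒ inequivalent

no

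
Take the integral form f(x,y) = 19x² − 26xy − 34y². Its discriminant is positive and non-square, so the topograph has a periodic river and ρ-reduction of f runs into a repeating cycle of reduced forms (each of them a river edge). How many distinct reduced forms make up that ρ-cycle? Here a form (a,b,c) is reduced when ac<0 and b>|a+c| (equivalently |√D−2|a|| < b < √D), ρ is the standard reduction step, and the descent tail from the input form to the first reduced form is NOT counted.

D = 3260, ⌊√D⌋ = 57
descent: ρ → (-34,26,19)  [lands on river]
river: ρ → (19,50,-10)
river: ρ → (-10,50,19)
river: ρ → (19,26,-34)
river: ρ → (-34,42,11)
river: ρ → (11,46,-26)
river: ρ → (-26,6,31)
river: ρ → (31,56,-1)
river: ρ → (-1,56,31)
river: ρ → (31,6,-26)
river: ρ → (-26,46,11)
river: ρ → (11,42,-34)
ρ-cycle length = 12 (tail of 1 descent step not counted)

12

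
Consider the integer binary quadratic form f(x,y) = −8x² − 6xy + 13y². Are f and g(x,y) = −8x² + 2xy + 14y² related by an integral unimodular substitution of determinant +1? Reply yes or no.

D₁ = 452, D₂ = 452
river cycle of f (length 18): (13, 6, -8), (-8, 10, 11), (11, 12, -7), (-7, 16, 7), (7, 12, -11), (-11, 10, 8), (8, 6, -13), (-13, 20, 1), (1, 20, -13), (-13, 6, 8), … (8 more)
river cycle of g (length 14): (-8, 18, 4), (4, 14, -16), (-16, 18, 2), (2, 18, -16), (-16, 14, 4), (4, 18, -8), (-8, 14, 8), (8, 18, -4), (-4, 14, 16), (16, 18, -2), … (4 more)
cycles differ ⇒ inequivalent

no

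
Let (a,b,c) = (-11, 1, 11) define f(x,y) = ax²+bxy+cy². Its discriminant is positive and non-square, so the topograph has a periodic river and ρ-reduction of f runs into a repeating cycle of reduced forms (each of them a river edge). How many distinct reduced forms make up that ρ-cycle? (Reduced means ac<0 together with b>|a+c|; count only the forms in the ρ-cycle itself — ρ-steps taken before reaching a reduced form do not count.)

D = 485, ⌊√D⌋ = 22
river: ρ → (11,21,-1)
river: ρ → (-1,21,11)
river: ρ → (11,1,-11)
river: ρ → (-11,21,1)
river: ρ → (1,21,-11)
river: ρ → (-11,1,11)
ρ-cycle length = 6 (tail of 0 descent steps not counted)

6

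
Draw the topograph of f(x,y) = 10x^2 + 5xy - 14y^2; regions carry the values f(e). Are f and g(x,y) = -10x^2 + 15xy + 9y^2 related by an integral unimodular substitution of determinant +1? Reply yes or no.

D₁ = 585, D₂ = 585
river cycle of f (length 12): (-14, 23, 1), (1, 23, -14), (-14, 5, 10), (10, 15, -9), (-9, 21, 4), (4, 19, -14), (-14, 9, 9), (9, 9, -14), (-14, 19, 4), (4, 21, -9), … (2 more)
river cycle of g (length 12): (9, 21, -4), (-4, 19, 14), (14, 9, -9), (-9, 9, 14), (14, 19, -4), (-4, 21, 9), (9, 15, -10), (-10, 5, 14), (14, 23, -1), (-1, 23, 14), … (2 more)
cycles differ ⇒ inequivalent

no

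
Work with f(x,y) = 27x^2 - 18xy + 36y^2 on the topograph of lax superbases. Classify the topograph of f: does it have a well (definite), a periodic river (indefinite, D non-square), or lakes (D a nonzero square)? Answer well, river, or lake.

D = b²−4ac = (-18)² − 4·27·36 = -3564
D < 0 ⇒ definite ⇒ every region one sign ⇒ single well

well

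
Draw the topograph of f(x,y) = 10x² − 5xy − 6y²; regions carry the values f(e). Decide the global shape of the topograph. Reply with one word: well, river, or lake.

D = b²−4ac = (-5)² − 4·10·(-6) = 265
D > 0 non-square ⇒ indefinite ⇒ periodic river

river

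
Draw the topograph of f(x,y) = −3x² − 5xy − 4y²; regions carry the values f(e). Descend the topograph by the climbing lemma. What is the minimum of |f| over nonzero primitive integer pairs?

translate: b→-1 (≡5 mod 6), so (3,5,4)→(3,-1,2)
flip: (3,-1,2)→(2,1,3)
reduced (well bottom): (2,1,3) with a≤c, −a<b≤a
well minimum |f| = |-2| = 2 (negative-definite)

2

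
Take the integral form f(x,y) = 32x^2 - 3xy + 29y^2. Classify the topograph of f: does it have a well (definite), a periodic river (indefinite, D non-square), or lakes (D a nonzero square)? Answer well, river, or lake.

D = b²−4ac = (-3)² − 4·32·29 = -3703
D < 0 ⇒ definite ⇒ every region one sign ⇒ single well

well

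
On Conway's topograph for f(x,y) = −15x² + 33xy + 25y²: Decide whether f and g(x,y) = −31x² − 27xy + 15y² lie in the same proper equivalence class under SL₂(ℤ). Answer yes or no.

D₁ = 2589, D₂ = 2589
river cycle of f (length 8): (25, 17, -23), (-23, 29, 19), (19, 47, -5), (-5, 43, 37), (37, 31, -11), (-11, 35, 31), (31, 27, -15), (-15, 33, 25)
river cycle of g (length 8): (15, 27, -31), (-31, 35, 11), (11, 31, -37), (-37, 43, 5), (5, 47, -19), (-19, 29, 23), (23, 17, -25), (-25, 33, 15)
cycles differ ⇒ inequivalent

no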